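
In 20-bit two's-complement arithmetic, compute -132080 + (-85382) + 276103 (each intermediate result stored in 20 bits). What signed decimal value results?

-132080 + (-85382) = -217462 (11001010111010001010)
-217462 + 276103 = 58641 (00001110010100010001)

58641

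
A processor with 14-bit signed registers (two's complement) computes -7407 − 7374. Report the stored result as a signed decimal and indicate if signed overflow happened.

-7407 → 10001100010001
7374 → 01110011001110
Subtract via negate-and-add: invert 01110011001110 + 1 = 10001100110010 (i.e. -7374).
  10001100010001
+ 10001100110010
= 00011001000011  (discard carry-out 1)
Result 00011001000011: MSB = 0 → value 1603.
Both addends (after negating the subtrahend) are negative but the stored result is non-negative: signed overflow. The true value -7407 − 7374 = -14781 lies outside [-8192, 8191].

1603; overflow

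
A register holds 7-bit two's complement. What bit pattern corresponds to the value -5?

|-5| = 5 = 0000101 in 7 bits.
Invert the bits: 1111010. Add 1: 1111011.

1111011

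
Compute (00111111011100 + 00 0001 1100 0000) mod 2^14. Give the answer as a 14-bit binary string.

  00111111011100
+ 00000111000000
= 01000110011100

01000110011100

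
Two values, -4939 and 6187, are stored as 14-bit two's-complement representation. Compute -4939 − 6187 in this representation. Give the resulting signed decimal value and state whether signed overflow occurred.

5258; overflow

-4939 → 10110010110101
6187 → 01100000101011
Subtract via negate-and-add: invert 01100000101011 + 1 = 10011111010101 (i.e. -6187).
  10110010110101
+ 10011111010101
= 01010010001010  (discard carry-out 1)
Result 01010010001010: MSB = 0 → value 5258.
Both addends (after negating the subtrahend) are negative but the stored result is non-negative: signed overflow. The true value -4939 − 6187 = -11126 lies outside [-8192, 8191].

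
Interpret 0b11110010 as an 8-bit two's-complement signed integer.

-14

MSB is 1, so the value is negative.
Unsigned reading: 242. Subtract 2^8 = 256: 242 − 256 = -14.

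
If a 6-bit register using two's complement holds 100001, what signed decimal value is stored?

-31

MSB is 1, so the value is negative.
Unsigned reading: 33. Subtract 2^6 = 64: 33 − 64 = -31.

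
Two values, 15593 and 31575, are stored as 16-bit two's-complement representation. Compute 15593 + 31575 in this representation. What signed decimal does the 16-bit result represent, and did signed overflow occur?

-18368; overflow

15593 → 0011110011101001
31575 → 0111101101010111
  0011110011101001
+ 0111101101010111
= 1011100001000000
Result 1011100001000000: MSB = 1 → 47168 − 65536 = -18368.
Both addends are non-negative but the stored result is negative: signed overflow. The true value 15593 + 31575 = 47168 lies outside [-32768, 32767].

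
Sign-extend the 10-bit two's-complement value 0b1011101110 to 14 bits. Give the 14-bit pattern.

MSB of 1011101110 is 1; replicate it into the new high bits.
1111|1011101110 → 11111011101110 (still -274).

11111011101110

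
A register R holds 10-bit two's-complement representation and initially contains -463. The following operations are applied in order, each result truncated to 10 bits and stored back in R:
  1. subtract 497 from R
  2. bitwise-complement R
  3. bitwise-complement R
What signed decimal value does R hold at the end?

Start: R = -463 = 1000110001.
R = -463 − 497 = -960; wraps to 64 = 0001000000
R = NOT 0001000000 = 1110111111 = -65
R = NOT 1110111111 = 0001000000 = 64

64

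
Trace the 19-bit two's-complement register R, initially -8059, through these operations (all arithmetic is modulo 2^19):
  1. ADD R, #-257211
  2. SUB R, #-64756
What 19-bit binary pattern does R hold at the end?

Start: R = -8059 = 1111110000010000101.
R = -8059 + (-257211) = -265270; wraps to 259018 = 0111111001111001010
R = 259018 − (-64756) = 323774; wraps to -200514 = 1001111000010111110

1001111000010111110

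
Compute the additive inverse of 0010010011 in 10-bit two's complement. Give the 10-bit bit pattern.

1101101101

Invert: 1101101100. Add 1: 1101101101.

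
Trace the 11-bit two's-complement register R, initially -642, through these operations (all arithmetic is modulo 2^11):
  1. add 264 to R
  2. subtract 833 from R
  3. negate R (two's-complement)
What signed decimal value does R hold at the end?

-837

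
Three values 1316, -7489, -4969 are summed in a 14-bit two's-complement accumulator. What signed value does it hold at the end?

5242

1316 + (-7489) = -6173 (10011111100011)
-6173 + (-4969) = -11142 → wraps to 5242 (01010001111010)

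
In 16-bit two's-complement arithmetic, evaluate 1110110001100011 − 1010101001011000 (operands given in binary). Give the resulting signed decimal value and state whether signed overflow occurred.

16907; no overflow

1110110001100011 = -5021 (signed)
1010101001011000 = -21928 (signed)
Subtract via negate-and-add: invert 1010101001011000 + 1 = 0101010110101000 (i.e. 21928).
  1110110001100011
+ 0101010110101000
= 0100001000001011  (discard carry-out 1)
Result 0100001000001011: MSB = 0 → value 16907.
Addends (after negating the subtrahend) have opposite signs, so signed overflow cannot occur.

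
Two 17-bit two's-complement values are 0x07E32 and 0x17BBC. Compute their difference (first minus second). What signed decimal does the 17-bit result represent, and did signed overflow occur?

-64906; overflow

0x07E32 = 00111111000110010 = 32306 (signed)
0x17BBC = 10111101110111100 = -33860 (signed)
Subtract via negate-and-add: invert 10111101110111100 + 1 = 01000010001000100 (i.e. 33860).
  00111111000110010
+ 01000010001000100
= 10000001001110110
Result 10000001001110110: MSB = 1 → 66166 − 131072 = -64906.
Both addends (after negating the subtrahend) are non-negative but the stored result is negative: signed overflow. The true value 32306 − (-33860) = 66166 lies outside [-65536, 65535].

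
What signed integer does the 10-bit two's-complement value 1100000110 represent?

-250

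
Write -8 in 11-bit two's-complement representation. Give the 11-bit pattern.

|-8| = 8 = 00000001000 in 11 bits.
Invert the bits: 11111110111. Add 1: 11111111000.

11111111000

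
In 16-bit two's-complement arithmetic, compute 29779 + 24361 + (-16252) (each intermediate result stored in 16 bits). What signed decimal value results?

-27648

29779 + 24361 = 54140 → wraps to -11396 (1101001101111100)
-11396 + (-16252) = -27648 (1001010000000000)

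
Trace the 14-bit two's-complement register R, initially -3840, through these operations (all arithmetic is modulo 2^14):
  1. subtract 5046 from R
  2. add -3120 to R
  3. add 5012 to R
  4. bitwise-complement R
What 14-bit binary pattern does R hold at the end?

Start: R = -3840 = 11000100000000.
R = -3840 − 5046 = -8886; wraps to 7498 = 01110101001010
R = 7498 + (-3120) = 4378 = 01000100011010
R = 4378 + 5012 = 9390; wraps to -6994 = 10010010101110
R = NOT 10010010101110 = 01101101010001 = 6993

01101101010001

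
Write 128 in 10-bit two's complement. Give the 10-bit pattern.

128 is non-negative, so write it directly in 10 bits: 0010000000.

0010000000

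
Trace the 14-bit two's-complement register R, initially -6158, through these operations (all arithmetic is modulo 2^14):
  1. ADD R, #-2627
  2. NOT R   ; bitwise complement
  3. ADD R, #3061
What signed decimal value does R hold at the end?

Start: R = -6158 = 10011111110010.
R = -6158 + (-2627) = -8785; wraps to 7599 = 01110110101111
R = NOT 01110110101111 = 10001001010000 = -7600
R = -7600 + 3061 = -4539 = 10111001000101

-4539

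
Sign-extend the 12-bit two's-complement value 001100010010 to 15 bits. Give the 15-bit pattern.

000001100010010

MSB of 001100010010 is 0; replicate it into the new high bits.
000|001100010010 → 000001100010010 (still 786).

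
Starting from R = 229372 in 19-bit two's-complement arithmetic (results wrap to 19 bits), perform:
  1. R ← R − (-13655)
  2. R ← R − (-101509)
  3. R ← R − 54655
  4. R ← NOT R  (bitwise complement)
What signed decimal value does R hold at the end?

Start: R = 229372 = 0110111111111111100.
R = 229372 − (-13655) = 243027 = 0111011010101010011
R = 243027 − (-101509) = 344536; wraps to -179752 = 1010100000111011000
R = -179752 − 54655 = -234407 = 1000110110001011001
R = NOT 1000110110001011001 = 0111001001110100110 = 234406

234406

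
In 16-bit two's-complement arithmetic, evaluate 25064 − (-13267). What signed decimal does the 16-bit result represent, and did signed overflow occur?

25064 → 0110000111101000
-13267 → 1100110000101101
Subtract via negate-and-add: invert 1100110000101101 + 1 = 0011001111010011 (i.e. 13267).
  0110000111101000
+ 0011001111010011
= 1001010110111011
Result 1001010110111011: MSB = 1 → 38331 − 65536 = -27205.
Both addends (after negating the subtrahend) are non-negative but the stored result is negative: signed overflow. The true value 25064 − (-13267) = 38331 lies outside [-32768, 32767].

-27205; overflow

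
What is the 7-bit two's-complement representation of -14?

1110010

|-14| = 14 = 0001110 in 7 bits.
Invert the bits: 1110001. Add 1: 1110010.
Check: 1110010 reads as 114 − 128 = -14.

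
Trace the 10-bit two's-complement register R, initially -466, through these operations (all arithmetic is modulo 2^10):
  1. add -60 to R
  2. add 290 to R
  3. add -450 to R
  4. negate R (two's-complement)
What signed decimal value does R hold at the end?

-338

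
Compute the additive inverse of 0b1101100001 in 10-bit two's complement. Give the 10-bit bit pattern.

0010011111

Invert: 0010011110. Add 1: 0010011111.
Check: 1101100001 = -159, 0010011111 = 159.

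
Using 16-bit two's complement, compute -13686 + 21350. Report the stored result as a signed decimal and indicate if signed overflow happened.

-13686 → 1100101010001010
21350 → 0101001101100110
  1100101010001010
+ 0101001101100110
= 0001110111110000  (discard carry-out 1)
Result 0001110111110000: MSB = 0 → value 7664.
Addends have opposite signs, so signed overflow cannot occur.

7664; no overflow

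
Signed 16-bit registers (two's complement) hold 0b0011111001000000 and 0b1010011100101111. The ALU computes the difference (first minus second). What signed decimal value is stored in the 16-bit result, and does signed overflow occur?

0b0011111001000000 → 0011111001000000 = 15936 (signed)
0b1010011100101111 → 1010011100101111 = -22737 (signed)
Subtract via negate-and-add: invert 1010011100101111 + 1 = 0101100011010001 (i.e. 22737).
  0011111001000000
+ 0101100011010001
= 1001011100010001
Result 1001011100010001: MSB = 1 → 38673 − 65536 = -26863.
Both addends (after negating the subtrahend) are non-negative but the stored result is negative: signed overflow. The true value 15936 − (-22737) = 38673 lies outside [-32768, 32767].

-26863; overflow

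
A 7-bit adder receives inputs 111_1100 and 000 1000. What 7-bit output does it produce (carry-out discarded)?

0000100

  1111100
+ 0001000
= 0000100  (discard carry-out 1)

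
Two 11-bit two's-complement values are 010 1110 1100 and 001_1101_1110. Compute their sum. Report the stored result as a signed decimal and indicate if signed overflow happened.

010 1110 1100 → 01011101100 = 748 (signed)
001_1101_1110 → 00111011110 = 478 (signed)
  01011101100
+ 00111011110
= 10011001010
Result 10011001010: MSB = 1 → 1226 − 2048 = -822.
Both addends are non-negative but the stored result is negative: signed overflow. The true value 748 + 478 = 1226 lies outside [-1024, 1023].

-822; overflow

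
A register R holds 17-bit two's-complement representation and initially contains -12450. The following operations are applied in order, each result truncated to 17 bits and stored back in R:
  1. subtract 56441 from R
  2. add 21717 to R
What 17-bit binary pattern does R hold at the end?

10100011110111010

Start: R = -12450 = 11100111101011110.
R = -12450 − 56441 = -68891; wraps to 62181 = 01111001011100101
R = 62181 + 21717 = 83898; wraps to -47174 = 10100011110111010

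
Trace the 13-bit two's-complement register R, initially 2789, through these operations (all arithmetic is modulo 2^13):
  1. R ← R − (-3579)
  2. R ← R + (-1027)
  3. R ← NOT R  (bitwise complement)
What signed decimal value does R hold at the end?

Start: R = 2789 = 0101011100101.
R = 2789 − (-3579) = 6368; wraps to -1824 = 1100011100000
R = -1824 + (-1027) = -2851 = 1010011011101
R = NOT 1010011011101 = 0101100100010 = 2850

2850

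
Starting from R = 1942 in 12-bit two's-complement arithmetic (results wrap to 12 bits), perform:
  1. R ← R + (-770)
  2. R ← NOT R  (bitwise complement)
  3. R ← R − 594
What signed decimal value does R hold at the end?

-1767

Start: R = 1942 = 011110010110.
R = 1942 + (-770) = 1172 = 010010010100
R = NOT 010010010100 = 101101101011 = -1173
R = -1173 − 594 = -1767 = 100100011001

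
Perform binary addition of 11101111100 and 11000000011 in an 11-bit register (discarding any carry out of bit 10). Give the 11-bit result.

  11101111100
+ 11000000011
= 10101111111  (discard carry-out 1)

10101111111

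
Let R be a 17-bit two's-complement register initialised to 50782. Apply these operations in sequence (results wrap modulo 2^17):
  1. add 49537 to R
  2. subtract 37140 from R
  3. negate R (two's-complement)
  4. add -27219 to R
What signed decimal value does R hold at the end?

Start: R = 50782 = 01100011001011110.
R = 50782 + 49537 = 100319; wraps to -30753 = 11000011111011111
R = -30753 − 37140 = -67893; wraps to 63179 = 01111011011001011
R = −(63179) = -63179 = 10000100100110101
R = -63179 + (-27219) = -90398; wraps to 40674 = 01001111011100010

40674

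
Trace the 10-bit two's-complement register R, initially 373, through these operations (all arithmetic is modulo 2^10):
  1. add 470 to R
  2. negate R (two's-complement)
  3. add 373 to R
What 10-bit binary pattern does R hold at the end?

Start: R = 373 = 0101110101.
R = 373 + 470 = 843; wraps to -181 = 1101001011
R = −(-181) = 181 = 0010110101
R = 181 + 373 = 554; wraps to -470 = 1000101010

1000101010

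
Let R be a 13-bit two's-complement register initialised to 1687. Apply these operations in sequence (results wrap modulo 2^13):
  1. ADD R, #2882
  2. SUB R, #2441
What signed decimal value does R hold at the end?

Start: R = 1687 = 0011010010111.
R = 1687 + 2882 = 4569; wraps to -3623 = 1000111011001
R = -3623 − 2441 = -6064; wraps to 2128 = 0100001010000

2128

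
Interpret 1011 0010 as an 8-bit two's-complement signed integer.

MSB is 1, so the value is negative.
Unsigned reading: 178. Subtract 2^8 = 256: 178 − 256 = -78.

-78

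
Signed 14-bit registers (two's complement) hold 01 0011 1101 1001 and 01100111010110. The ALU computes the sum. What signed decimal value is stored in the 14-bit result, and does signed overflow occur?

-4689; overflow

01 0011 1101 1001 → 01001111011001 = 5081 (signed)
01100111010110 = 6614 (signed)
  01001111011001
+ 01100111010110
= 10110110101111
Result 10110110101111: MSB = 1 → 11695 − 16384 = -4689.
Both addends are non-negative but the stored result is negative: signed overflow. The true value 5081 + 6614 = 11695 lies outside [-8192, 8191].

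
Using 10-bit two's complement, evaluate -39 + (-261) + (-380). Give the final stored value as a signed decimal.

344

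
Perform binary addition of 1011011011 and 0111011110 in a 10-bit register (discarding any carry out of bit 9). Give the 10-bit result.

0010111001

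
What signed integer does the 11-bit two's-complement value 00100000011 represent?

259

MSB is 0, so the value is non-negative: 00100000011 = 259.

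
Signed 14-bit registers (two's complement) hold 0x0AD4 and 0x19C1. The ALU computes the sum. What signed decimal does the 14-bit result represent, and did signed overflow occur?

0x0AD4 = 00101011010100 = 2772 (signed)
0x19C1 = 01100111000001 = 6593 (signed)
  00101011010100
+ 01100111000001
= 10010010010101
Result 10010010010101: MSB = 1 → 9365 − 16384 = -7019.
Both addends are non-negative but the stored result is negative: signed overflow. The true value 2772 + 6593 = 9365 lies outside [-8192, 8191].

-7019; overflow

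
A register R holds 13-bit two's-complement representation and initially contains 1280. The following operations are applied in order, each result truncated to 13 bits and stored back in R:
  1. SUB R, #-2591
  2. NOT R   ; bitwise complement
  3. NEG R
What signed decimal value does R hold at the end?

3872

Start: R = 1280 = 0010100000000.
R = 1280 − (-2591) = 3871 = 0111100011111
R = NOT 0111100011111 = 1000011100000 = -3872
R = −(-3872) = 3872 = 0111100100000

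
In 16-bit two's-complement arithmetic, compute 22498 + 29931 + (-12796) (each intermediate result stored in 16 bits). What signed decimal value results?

22498 + 29931 = 52429 → wraps to -13107 (1100110011001101)
-13107 + (-12796) = -25903 (1001101011010001)

-25903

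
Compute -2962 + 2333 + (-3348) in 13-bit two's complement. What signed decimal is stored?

-2962 + 2333 = -629 (1110110001011)
-629 + (-3348) = -3977 (1000001110111)

-3977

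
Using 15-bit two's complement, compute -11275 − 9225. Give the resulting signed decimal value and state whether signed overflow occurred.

-11275 → 101001111110101
9225 → 010010000001001
Subtract via negate-and-add: invert 010010000001001 + 1 = 101101111110111 (i.e. -9225).
  101001111110101
+ 101101111110111
= 010111111101100  (discard carry-out 1)
Result 010111111101100: MSB = 0 → value 12268.
Both addends (after negating the subtrahend) are negative but the stored result is non-negative: signed overflow. The true value -11275 − 9225 = -20500 lies outside [-16384, 16383].

12268; overflow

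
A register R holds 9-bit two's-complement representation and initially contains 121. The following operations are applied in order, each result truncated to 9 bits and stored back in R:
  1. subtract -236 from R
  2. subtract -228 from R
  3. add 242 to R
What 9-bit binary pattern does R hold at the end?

100111011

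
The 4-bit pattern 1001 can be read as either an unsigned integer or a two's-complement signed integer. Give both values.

Unsigned: 1001 = 9.
Signed: MSB=1 → 9 − 16 = -7.

unsigned = 9, signed = -7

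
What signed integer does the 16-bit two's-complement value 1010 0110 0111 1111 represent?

-22913

MSB is 1, so the value is negative.
Invert: 0101100110000000. Add 1: 0101100110000001 = 22913. So the value is −22913.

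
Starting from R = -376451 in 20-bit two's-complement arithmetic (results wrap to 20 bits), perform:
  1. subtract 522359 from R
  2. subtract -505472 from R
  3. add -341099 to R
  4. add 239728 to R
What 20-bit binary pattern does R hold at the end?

10000111001110001011

Start: R = -376451 = 10100100000101111101.
R = -376451 − 522359 = -898810; wraps to 149766 = 00100100100100000110
R = 149766 − (-505472) = 655238; wraps to -393338 = 10011111111110000110
R = -393338 + (-341099) = -734437; wraps to 314139 = 01001100101100011011
R = 314139 + 239728 = 553867; wraps to -494709 = 10000111001110001011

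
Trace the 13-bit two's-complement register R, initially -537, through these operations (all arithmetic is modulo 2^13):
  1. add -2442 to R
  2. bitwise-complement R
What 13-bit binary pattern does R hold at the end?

Start: R = -537 = 1110111100111.
R = -537 + (-2442) = -2979 = 1010001011101
R = NOT 1010001011101 = 0101110100010 = 2978

0101110100010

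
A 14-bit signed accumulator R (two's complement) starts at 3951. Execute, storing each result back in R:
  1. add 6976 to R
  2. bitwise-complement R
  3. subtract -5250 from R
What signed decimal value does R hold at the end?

-5678

Start: R = 3951 = 00111101101111.
R = 3951 + 6976 = 10927; wraps to -5457 = 10101010101111
R = NOT 10101010101111 = 01010101010000 = 5456
R = 5456 − (-5250) = 10706; wraps to -5678 = 10100111010010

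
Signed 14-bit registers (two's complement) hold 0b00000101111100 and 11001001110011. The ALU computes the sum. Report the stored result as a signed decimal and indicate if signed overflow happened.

0b00000101111100 → 00000101111100 = 380 (signed)
11001001110011 = -3469 (signed)
  00000101111100
+ 11001001110011
= 11001111101111
Result 11001111101111: MSB = 1 → 13295 − 16384 = -3089.
Addends have opposite signs, so signed overflow cannot occur.

-3089; no overflow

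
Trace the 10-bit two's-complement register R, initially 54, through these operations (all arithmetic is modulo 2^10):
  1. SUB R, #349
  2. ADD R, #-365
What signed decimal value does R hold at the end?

364

Start: R = 54 = 0000110110.
R = 54 − 349 = -295 = 1011011001
R = -295 + (-365) = -660; wraps to 364 = 0101101100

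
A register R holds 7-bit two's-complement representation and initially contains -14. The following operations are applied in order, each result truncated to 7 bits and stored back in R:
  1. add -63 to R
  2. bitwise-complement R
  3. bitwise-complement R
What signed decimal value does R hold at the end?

Start: R = -14 = 1110010.
R = -14 + (-63) = -77; wraps to 51 = 0110011
R = NOT 0110011 = 1001100 = -52
R = NOT 1001100 = 0110011 = 51

51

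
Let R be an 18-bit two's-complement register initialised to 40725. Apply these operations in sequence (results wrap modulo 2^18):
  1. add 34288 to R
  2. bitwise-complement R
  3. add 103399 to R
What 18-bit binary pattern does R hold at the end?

Start: R = 40725 = 001001111100010101.
R = 40725 + 34288 = 75013 = 010010010100000101
R = NOT 010010010100000101 = 101101101011111010 = -75014
R = -75014 + 103399 = 28385 = 000110111011100001

000110111011100001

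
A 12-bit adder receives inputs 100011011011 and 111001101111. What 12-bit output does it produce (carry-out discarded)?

011101001010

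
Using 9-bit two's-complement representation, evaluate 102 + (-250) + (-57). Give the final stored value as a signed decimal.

102 + (-250) = -148 (101101100)
-148 + (-57) = -205 (100110011)

-205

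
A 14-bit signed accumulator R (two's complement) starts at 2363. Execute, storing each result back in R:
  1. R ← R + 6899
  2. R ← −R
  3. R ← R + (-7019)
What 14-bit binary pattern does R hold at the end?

00000001100111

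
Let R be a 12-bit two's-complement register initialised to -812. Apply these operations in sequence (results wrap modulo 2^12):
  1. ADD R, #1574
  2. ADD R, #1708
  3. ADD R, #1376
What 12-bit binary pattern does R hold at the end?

Start: R = -812 = 110011010100.
R = -812 + 1574 = 762 = 001011111010
R = 762 + 1708 = 2470; wraps to -1626 = 100110100110
R = -1626 + 1376 = -250 = 111100000110

111100000110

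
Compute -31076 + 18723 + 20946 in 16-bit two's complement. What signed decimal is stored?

-31076 + 18723 = -12353 (1100111110111111)
-12353 + 20946 = 8593 (0010000110010001)

8593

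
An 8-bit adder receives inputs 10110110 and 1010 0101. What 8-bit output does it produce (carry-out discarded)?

  10110110
+ 10100101
= 01011011  (discard carry-out 1)

01011011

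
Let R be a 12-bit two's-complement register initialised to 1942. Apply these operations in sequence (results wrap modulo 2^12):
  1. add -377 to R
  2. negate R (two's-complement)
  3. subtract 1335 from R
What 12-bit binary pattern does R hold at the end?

010010101100

Start: R = 1942 = 011110010110.
R = 1942 + (-377) = 1565 = 011000011101
R = −(1565) = -1565 = 100111100011
R = -1565 − 1335 = -2900; wraps to 1196 = 010010101100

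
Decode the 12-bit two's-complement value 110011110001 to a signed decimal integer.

-783

MSB is 1, so the value is negative.
Invert: 001100001110. Add 1: 001100001111 = 783. So the value is −783.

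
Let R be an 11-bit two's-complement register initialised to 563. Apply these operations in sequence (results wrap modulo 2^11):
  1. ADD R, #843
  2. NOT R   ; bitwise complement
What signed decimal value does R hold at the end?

Start: R = 563 = 01000110011.
R = 563 + 843 = 1406; wraps to -642 = 10101111110
R = NOT 10101111110 = 01010000001 = 641

641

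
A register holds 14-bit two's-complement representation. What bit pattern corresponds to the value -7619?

|-7619| = 7619 = 01110111000011 in 14 bits.
Invert the bits: 10001000111100. Add 1: 10001000111101.
Check: 10001000111101 reads as 8765 − 16384 = -7619.

10001000111101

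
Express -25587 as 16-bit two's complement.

|-25587| = 25587 = 0110001111110011 in 16 bits.
Invert the bits: 1001110000001100. Add 1: 1001110000001101.
Check: 1001110000001101 reads as 39949 − 65536 = -25587.

1001110000001101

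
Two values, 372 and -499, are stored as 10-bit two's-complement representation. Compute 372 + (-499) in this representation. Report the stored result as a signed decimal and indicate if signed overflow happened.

-127; no overflow

372 → 0101110100
-499 → 1000001101
  0101110100
+ 1000001101
= 1110000001
Result 1110000001: MSB = 1 → 897 − 1024 = -127.
Addends have opposite signs, so signed overflow cannot occur.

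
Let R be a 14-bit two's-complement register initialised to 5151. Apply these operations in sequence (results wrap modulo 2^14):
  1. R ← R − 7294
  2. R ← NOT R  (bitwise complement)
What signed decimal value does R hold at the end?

2142

Start: R = 5151 = 01010000011111.
R = 5151 − 7294 = -2143 = 11011110100001
R = NOT 11011110100001 = 00100001011110 = 2142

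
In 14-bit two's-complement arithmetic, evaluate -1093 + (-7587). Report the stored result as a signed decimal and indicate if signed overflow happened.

7704; overflow

-1093 → 11101110111011
-7587 → 10001001011101
  11101110111011
+ 10001001011101
= 01111000011000  (discard carry-out 1)
Result 01111000011000: MSB = 0 → value 7704.
Both addends are negative but the stored result is non-negative: signed overflow. The true value -1093 + (-7587) = -8680 lies outside [-8192, 8191].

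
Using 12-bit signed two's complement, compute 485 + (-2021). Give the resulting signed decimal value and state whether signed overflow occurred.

-1536; no overflow

485 → 000111100101
-2021 → 100000011011
  000111100101
+ 100000011011
= 101000000000
Result 101000000000: MSB = 1 → 2560 − 4096 = -1536.
Addends have opposite signs, so signed overflow cannot occur.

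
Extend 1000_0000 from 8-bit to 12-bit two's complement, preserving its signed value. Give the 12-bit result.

111110000000

MSB of 10000000 is 1; replicate it into the new high bits.
1111|10000000 → 111110000000 (still -128).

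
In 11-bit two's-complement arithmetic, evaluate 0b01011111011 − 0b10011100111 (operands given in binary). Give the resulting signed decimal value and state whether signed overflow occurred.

0b01011111011 → 01011111011 = 763 (signed)
0b10011100111 → 10011100111 = -793 (signed)
Subtract via negate-and-add: invert 10011100111 + 1 = 01100011001 (i.e. 793).
  01011111011
+ 01100011001
= 11000010100
Result 11000010100: MSB = 1 → 1556 − 2048 = -492.
Both addends (after negating the subtrahend) are non-negative but the stored result is negative: signed overflow. The true value 763 − (-793) = 1556 lies outside [-1024, 1023].

-492; overflow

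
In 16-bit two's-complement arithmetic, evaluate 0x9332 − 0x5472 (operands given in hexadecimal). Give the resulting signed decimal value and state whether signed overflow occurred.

16064; overflow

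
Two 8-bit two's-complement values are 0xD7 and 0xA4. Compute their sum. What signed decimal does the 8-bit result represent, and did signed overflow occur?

123; overflow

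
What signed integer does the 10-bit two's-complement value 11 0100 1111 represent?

-177

MSB is 1, so the value is negative.
Unsigned reading: 847. Subtract 2^10 = 1024: 847 − 1024 = -177.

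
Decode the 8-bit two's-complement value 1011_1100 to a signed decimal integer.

MSB is 1, so the value is negative.
Invert: 01000011. Add 1: 01000100 = 68. So the value is −68.

-68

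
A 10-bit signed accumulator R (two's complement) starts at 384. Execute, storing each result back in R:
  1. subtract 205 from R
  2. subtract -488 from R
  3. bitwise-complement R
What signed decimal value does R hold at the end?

356

Start: R = 384 = 0110000000.
R = 384 − 205 = 179 = 0010110011
R = 179 − (-488) = 667; wraps to -357 = 1010011011
R = NOT 1010011011 = 0101100100 = 356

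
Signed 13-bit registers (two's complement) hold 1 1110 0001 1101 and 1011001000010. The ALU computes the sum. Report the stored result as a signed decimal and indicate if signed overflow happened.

-2977; no overflow

1 1110 0001 1101 → 1111000011101 = -483 (signed)
1011001000010 = -2494 (signed)
  1111000011101
+ 1011001000010
= 1010001011111  (discard carry-out 1)
Result 1010001011111: MSB = 1 → 5215 − 8192 = -2977.
Both addends are negative and so is the stored result: no signed overflow.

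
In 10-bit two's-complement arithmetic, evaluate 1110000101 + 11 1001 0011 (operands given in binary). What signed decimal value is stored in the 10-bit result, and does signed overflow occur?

-232; no overflow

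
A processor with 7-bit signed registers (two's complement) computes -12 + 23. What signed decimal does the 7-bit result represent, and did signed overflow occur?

-12 → 1110100
23 → 0010111
  1110100
+ 0010111
= 0001011  (discard carry-out 1)
Result 0001011: MSB = 0 → value 11.
Addends have opposite signs, so signed overflow cannot occur.

11; no overflow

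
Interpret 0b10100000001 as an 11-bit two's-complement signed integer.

MSB is 1, so the value is negative.
Unsigned reading: 1281. Subtract 2^11 = 2048: 1281 − 2048 = -767.

-767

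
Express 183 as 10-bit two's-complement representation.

183 is non-negative, so write it directly in 10 bits: 0010110111.

0010110111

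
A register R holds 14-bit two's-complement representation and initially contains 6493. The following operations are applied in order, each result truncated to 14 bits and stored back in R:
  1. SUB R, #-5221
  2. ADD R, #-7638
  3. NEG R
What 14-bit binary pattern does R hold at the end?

Start: R = 6493 = 01100101011101.
R = 6493 − (-5221) = 11714; wraps to -4670 = 10110111000010
R = -4670 + (-7638) = -12308; wraps to 4076 = 00111111101100
R = −(4076) = -4076 = 11000000010100

11000000010100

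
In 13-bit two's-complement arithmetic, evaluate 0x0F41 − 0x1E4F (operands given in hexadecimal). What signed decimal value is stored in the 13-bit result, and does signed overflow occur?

0x0F41 = 0111101000001 = 3905 (signed)
0x1E4F = 1111001001111 = -433 (signed)
Subtract via negate-and-add: invert 1111001001111 + 1 = 0000110110001 (i.e. 433).
  0111101000001
+ 0000110110001
= 1000011110010
Result 1000011110010: MSB = 1 → 4338 − 8192 = -3854.
Both addends (after negating the subtrahend) are non-negative but the stored result is negative: signed overflow. The true value 3905 − (-433) = 4338 lies outside [-4096, 4095].

-3854; overflow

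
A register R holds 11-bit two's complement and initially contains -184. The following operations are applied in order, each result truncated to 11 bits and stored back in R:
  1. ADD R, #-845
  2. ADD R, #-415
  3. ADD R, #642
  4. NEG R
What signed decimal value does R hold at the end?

802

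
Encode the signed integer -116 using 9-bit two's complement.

110001100

|-116| = 116 = 001110100 in 9 bits.
Invert the bits: 110001011. Add 1: 110001100.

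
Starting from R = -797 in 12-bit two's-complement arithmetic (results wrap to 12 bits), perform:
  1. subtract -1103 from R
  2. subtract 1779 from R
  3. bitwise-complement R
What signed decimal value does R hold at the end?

1472

Start: R = -797 = 110011100011.
R = -797 − (-1103) = 306 = 000100110010
R = 306 − 1779 = -1473 = 101000111111
R = NOT 101000111111 = 010111000000 = 1472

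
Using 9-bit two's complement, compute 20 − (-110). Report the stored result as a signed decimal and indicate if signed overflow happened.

130; no overflow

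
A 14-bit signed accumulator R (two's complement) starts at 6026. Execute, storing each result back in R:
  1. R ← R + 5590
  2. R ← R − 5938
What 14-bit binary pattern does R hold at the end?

01011000101110

Start: R = 6026 = 01011110001010.
R = 6026 + 5590 = 11616; wraps to -4768 = 10110101100000
R = -4768 − 5938 = -10706; wraps to 5678 = 01011000101110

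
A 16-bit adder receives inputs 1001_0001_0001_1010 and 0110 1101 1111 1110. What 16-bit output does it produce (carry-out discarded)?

  1001000100011010
+ 0110110111111110
= 1111111100011000

1111111100011000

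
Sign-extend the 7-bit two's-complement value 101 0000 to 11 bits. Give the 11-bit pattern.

11111010000

MSB of 1010000 is 1; replicate it into the new high bits.
1111|1010000 → 11111010000 (still -48).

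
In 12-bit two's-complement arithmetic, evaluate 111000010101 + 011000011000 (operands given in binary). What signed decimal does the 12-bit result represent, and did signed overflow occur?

111000010101 = -491 (signed)
011000011000 = 1560 (signed)
  111000010101
+ 011000011000
= 010000101101  (discard carry-out 1)
Result 010000101101: MSB = 0 → value 1069.
Addends have opposite signs, so signed overflow cannot occur.

1069; no overflow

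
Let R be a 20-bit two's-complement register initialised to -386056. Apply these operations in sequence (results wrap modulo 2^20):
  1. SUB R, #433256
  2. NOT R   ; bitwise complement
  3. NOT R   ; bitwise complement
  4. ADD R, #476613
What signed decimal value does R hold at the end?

-342699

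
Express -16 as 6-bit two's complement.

110000

|-16| = 16 = 010000 in 6 bits.
Invert the bits: 101111. Add 1: 110000.
Check: 110000 reads as 48 − 64 = -16.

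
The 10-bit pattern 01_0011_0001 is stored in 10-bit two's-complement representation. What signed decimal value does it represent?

305

MSB is 0, so the value is non-negative: 0100110001 = 305.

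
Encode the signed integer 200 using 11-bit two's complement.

00011001000

200 is non-negative, so write it directly in 11 bits: 00011001000.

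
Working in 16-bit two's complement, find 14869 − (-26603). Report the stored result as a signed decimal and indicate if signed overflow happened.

-24064; overflow

14869 → 0011101000010101
-26603 → 1001100000010101
Subtract via negate-and-add: invert 1001100000010101 + 1 = 0110011111101011 (i.e. 26603).
  0011101000010101
+ 0110011111101011
= 1010001000000000
Result 1010001000000000: MSB = 1 → 41472 − 65536 = -24064.
Both addends (after negating the subtrahend) are non-negative but the stored result is negative: signed overflow. The true value 14869 − (-26603) = 41472 lies outside [-32768, 32767].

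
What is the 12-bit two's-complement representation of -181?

|-181| = 181 = 000010110101 in 12 bits.
Invert the bits: 111101001010. Add 1: 111101001011.

111101001011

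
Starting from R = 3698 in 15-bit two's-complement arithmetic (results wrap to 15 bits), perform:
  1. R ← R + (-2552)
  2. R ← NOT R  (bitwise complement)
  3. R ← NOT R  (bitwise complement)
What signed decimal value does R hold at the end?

1146

Start: R = 3698 = 000111001110010.
R = 3698 + (-2552) = 1146 = 000010001111010
R = NOT 000010001111010 = 111101110000101 = -1147
R = NOT 111101110000101 = 000010001111010 = 1146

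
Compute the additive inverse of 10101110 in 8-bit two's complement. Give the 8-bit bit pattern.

01010010

Invert: 01010001. Add 1: 01010010.
Check: 10101110 = -82, 01010010 = 82.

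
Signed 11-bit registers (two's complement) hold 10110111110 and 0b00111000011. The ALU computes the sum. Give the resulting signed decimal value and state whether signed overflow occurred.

-127; no overflow

10110111110 = -578 (signed)
0b00111000011 → 00111000011 = 451 (signed)
  10110111110
+ 00111000011
= 11110000001
Result 11110000001: MSB = 1 → 1921 − 2048 = -127.
Addends have opposite signs, so signed overflow cannot occur.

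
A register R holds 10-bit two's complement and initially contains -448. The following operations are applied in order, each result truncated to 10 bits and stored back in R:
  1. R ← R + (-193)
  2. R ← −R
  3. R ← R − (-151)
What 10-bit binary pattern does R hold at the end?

Start: R = -448 = 1001000000.
R = -448 + (-193) = -641; wraps to 383 = 0101111111
R = −(383) = -383 = 1010000001
R = -383 − (-151) = -232 = 1100011000

1100011000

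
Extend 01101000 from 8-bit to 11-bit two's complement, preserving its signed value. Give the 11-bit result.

MSB of 01101000 is 0; replicate it into the new high bits.
000|01101000 → 00001101000 (still 104).

00001101000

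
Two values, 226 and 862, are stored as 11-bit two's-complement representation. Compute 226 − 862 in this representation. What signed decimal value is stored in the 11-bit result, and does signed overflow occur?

226 → 00011100010
862 → 01101011110
Subtract via negate-and-add: invert 01101011110 + 1 = 10010100010 (i.e. -862).
  00011100010
+ 10010100010
= 10110000100
Result 10110000100: MSB = 1 → 1412 − 2048 = -636.
Addends (after negating the subtrahend) have opposite signs, so signed overflow cannot occur.

-636; no overflow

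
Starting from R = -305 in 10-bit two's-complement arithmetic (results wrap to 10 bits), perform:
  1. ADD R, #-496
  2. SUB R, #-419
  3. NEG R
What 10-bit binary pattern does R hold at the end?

Start: R = -305 = 1011001111.
R = -305 + (-496) = -801; wraps to 223 = 0011011111
R = 223 − (-419) = 642; wraps to -382 = 1010000010
R = −(-382) = 382 = 0101111110

0101111110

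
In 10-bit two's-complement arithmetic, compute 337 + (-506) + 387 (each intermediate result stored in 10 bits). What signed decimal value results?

218

337 + (-506) = -169 (1101010111)
-169 + 387 = 218 (0011011010)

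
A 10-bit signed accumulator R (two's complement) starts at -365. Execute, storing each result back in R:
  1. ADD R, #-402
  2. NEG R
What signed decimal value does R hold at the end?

Start: R = -365 = 1010010011.
R = -365 + (-402) = -767; wraps to 257 = 0100000001
R = −(257) = -257 = 1011111111

-257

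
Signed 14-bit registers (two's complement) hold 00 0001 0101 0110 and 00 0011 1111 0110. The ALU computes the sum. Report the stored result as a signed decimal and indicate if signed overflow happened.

00 0001 0101 0110 → 00000101010110 = 342 (signed)
00 0011 1111 0110 → 00001111110110 = 1014 (signed)
  00000101010110
+ 00001111110110
= 00010101001100
Result 00010101001100: MSB = 0 → value 1356.
Both addends are non-negative and so is the stored result: no signed overflow.

1356; no overflow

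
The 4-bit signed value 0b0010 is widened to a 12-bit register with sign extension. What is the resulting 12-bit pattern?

000000000010

MSB of 0010 is 0; replicate it into the new high bits.
00000000|0010 → 000000000010 (still 2).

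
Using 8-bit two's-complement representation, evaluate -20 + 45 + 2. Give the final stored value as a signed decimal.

-20 + 45 = 25 (00011001)
25 + 2 = 27 (00011011)

27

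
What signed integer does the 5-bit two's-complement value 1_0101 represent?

-11

MSB is 1, so the value is negative.
Unsigned reading: 21. Subtract 2^5 = 32: 21 − 32 = -11.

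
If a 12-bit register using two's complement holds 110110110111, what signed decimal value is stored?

MSB is 1, so the value is negative.
Unsigned reading: 3511. Subtract 2^12 = 4096: 3511 − 4096 = -585.

-585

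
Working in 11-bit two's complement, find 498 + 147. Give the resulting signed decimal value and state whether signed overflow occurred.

645; no overflow

498 → 00111110010
147 → 00010010011
  00111110010
+ 00010010011
= 01010000101
Result 01010000101: MSB = 0 → value 645.
Both addends are non-negative and so is the stored result: no signed overflow.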